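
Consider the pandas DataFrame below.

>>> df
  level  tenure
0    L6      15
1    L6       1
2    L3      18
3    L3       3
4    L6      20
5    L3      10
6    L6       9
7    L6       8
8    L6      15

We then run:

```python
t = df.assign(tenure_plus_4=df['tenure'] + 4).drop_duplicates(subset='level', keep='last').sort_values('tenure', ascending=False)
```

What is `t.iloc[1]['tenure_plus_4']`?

14

add column tenure_plus_4 = df['tenure'] + 4:
  level  tenure  tenure_plus_4
0    L6      15             19
1    L6       1              5
2    L3      18             22
3    L3       3              7
4    L6      20             24
5    L3      10             14
6    L6       9             13
7    L6       8             12
8    L6      15             19
drop duplicate level (keep=last):
  level  tenure  tenure_plus_4
5    L3      10             14
8    L6      15             19
sort by tenure descending:
  level  tenure  tenure_plus_4
8    L6      15             19
5    L3      10             14
Finally, value at position 1, column 'tenure_plus_4' = 14.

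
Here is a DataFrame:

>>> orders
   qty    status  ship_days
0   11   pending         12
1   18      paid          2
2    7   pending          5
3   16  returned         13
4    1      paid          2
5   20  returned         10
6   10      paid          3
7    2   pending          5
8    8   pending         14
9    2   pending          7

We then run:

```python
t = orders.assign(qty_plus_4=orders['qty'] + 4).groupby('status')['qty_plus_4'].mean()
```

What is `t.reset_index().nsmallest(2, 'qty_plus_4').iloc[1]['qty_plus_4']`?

13.6666666667

add column qty_plus_4 = orders['qty'] + 4:
   qty    status  ship_days  qty_plus_4
0   11   pending         12          15
1   18      paid          2          22
2    7   pending          5          11
3   16  returned         13          20
4    1      paid          2           5
5   20  returned         10          24
6   10      paid          3          14
7    2   pending          5           6
8    8   pending         14          12
9    2   pending          7           6
group by status, mean of qty_plus_4:
status
paid        13.666667
pending     10.000000
returned    22.000000
Name: qty_plus_4, dtype: float64
reset_index():
     status  qty_plus_4
0      paid   13.666667
1   pending   10.000000
2  returned   22.000000
take 2 rows with smallest qty_plus_4:
    status  qty_plus_4
1  pending   10.000000
0     paid   13.666667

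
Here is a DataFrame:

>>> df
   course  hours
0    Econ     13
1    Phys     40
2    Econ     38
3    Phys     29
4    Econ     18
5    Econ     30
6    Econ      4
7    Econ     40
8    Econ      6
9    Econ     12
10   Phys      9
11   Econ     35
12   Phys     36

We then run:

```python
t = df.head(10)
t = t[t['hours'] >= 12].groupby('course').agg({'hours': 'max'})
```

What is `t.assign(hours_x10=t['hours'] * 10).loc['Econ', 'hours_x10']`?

take first 10 rows:
  course  hours
0   Econ     13
1   Phys     40
2   Econ     38
3   Phys     29
4   Econ     18
5   Econ     30
6   Econ      4
7   Econ     40
8   Econ      6
9   Econ     12
filter rows where hours >= 12:
  course  hours
0   Econ     13
1   Phys     40
2   Econ     38
3   Phys     29
4   Econ     18
5   Econ     30
7   Econ     40
9   Econ     12
group by course, max of hours:
        hours
course       
Econ       40
Phys       40
add column hours_x10 = t['hours'] * 10:
        hours  hours_x10
course                  
Econ       40        400
Phys       40        400
Taking the value at row 'Econ', column 'hours_x10' gives 400.

400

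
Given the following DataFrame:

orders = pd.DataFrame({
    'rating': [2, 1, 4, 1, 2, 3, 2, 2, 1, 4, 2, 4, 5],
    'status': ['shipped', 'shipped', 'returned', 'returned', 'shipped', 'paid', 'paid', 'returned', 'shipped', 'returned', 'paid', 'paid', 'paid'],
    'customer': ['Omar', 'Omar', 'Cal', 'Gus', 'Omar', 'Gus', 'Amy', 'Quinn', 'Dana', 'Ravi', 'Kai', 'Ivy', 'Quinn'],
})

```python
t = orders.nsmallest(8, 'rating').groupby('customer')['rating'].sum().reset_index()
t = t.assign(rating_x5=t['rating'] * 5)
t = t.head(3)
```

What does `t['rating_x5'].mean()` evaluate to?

take 8 rows with smallest rating:
    rating    status customer
1        1   shipped     Omar
3        1  returned      Gus
8        1   shipped     Dana
0        2   shipped     Omar
4        2   shipped     Omar
6        2      paid      Amy
7        2  returned    Quinn
10       2      paid      Kai
group by customer, sum of rating:
customer
Amy      2
Dana     1
Gus      1
Kai      2
Omar     5
Quinn    2
Name: rating, dtype: int64
reset_index():
  customer  rating
0      Amy       2
1     Dana       1
2      Gus       1
3      Kai       2
4     Omar       5
5    Quinn       2
add column rating_x5 = t['rating'] * 5:
  customer  rating  rating_x5
0      Amy       2         10
1     Dana       1          5
2      Gus       1          5
3      Kai       2         10
4     Omar       5         25
5    Quinn       2         10
take first 3 rows:
  customer  rating  rating_x5
0      Amy       2         10
1     Dana       1          5
2      Gus       1          5
Hence 6.66666666667.

6.66666666667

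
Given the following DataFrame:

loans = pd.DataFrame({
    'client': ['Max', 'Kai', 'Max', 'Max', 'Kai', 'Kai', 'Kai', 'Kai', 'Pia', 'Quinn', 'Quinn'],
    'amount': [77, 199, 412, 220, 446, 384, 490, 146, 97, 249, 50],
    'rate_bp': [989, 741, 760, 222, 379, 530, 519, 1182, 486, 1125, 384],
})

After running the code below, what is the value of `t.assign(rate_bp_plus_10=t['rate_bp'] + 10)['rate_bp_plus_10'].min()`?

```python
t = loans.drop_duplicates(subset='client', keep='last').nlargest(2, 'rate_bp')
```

496

drop duplicate client (keep=last):
   client  amount  rate_bp
3     Max     220      222
7     Kai     146     1182
8     Pia      97      486
10  Quinn      50      384
take 2 rows with largest rate_bp:
  client  amount  rate_bp
7    Kai     146     1182
8    Pia      97      486
add column rate_bp_plus_10 = t['rate_bp'] + 10:
  client  amount  rate_bp  rate_bp_plus_10
7    Kai     146     1182             1192
8    Pia      97      486              496
min of column 'rate_bp_plus_10' → 496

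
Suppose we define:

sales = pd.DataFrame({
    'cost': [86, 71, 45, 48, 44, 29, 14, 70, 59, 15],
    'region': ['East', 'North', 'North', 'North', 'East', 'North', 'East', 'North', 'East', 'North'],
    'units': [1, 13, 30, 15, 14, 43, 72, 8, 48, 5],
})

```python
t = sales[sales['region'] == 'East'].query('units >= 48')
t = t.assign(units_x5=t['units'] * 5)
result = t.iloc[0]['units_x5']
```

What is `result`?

filter rows where region == 'East':
   cost region  units
0    86   East      1
4    44   East     14
6    14   East     72
8    59   East     48
filter rows where units >= 48:
   cost region  units
6    14   East     72
8    59   East     48
add column units_x5 = t['units'] * 5:
   cost region  units  units_x5
6    14   East     72       360
8    59   East     48       240

360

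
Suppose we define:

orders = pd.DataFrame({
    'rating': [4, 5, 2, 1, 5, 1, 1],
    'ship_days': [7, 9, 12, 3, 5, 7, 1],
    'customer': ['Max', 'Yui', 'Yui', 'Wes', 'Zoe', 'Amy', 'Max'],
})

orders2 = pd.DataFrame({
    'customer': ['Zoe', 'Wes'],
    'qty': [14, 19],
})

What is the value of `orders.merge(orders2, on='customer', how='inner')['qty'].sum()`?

33

merge on 'customer' (how='inner') → 2 rows:
   rating  ship_days customer  qty
0       1          3      Wes   19
1       5          5      Zoe   14
sum of column 'qty' → 33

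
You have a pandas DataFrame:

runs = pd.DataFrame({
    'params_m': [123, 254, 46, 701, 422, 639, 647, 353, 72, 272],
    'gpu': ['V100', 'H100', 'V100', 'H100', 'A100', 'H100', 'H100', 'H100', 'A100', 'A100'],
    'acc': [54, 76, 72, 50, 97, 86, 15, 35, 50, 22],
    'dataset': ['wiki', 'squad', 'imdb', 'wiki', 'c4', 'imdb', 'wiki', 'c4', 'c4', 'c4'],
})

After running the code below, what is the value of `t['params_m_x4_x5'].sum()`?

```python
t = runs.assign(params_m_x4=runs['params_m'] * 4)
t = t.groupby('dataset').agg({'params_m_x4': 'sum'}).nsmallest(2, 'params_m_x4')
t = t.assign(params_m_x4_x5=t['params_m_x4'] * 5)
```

add column params_m_x4 = runs['params_m'] * 4:
   params_m   gpu  acc dataset  params_m_x4
0       123  V100   54    wiki          492
1       254  H100   76   squad         1016
2        46  V100   72    imdb          184
3       701  H100   50    wiki         2804
4       422  A100   97      c4         1688
5       639  H100   86    imdb         2556
6       647  H100   15    wiki         2588
7       353  H100   35      c4         1412
8        72  A100   50      c4          288
9       272  A100   22      c4         1088
group by dataset, sum of params_m_x4:
         params_m_x4
dataset             
c4              4476
imdb            2740
squad           1016
wiki            5884
take 2 rows with smallest params_m_x4:
         params_m_x4
dataset             
squad           1016
imdb            2740
add column params_m_x4_x5 = t['params_m_x4'] * 5:
         params_m_x4  params_m_x4_x5
dataset                             
squad           1016            5080
imdb            2740           13700

18780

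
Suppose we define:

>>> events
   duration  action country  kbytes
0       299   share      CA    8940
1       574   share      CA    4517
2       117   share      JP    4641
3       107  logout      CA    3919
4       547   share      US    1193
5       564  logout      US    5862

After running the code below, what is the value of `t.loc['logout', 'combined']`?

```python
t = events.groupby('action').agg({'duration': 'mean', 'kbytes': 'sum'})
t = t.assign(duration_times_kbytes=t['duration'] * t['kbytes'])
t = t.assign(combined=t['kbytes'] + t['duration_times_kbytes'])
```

3291306.5

group by action: mean(duration), sum(kbytes):
        duration  kbytes
action                  
logout    335.50    9781
share     384.25   19291
add column duration_times_kbytes = t['duration'] * t['kbytes']:
        duration  kbytes  duration_times_kbytes
action                                         
logout    335.50    9781             3281525.50
share     384.25   19291             7412566.75
add column combined = t['kbytes'] + t['duration_times_kbytes']:
        duration  kbytes  duration_times_kbytes    combined
action                                                     
logout    335.50    9781             3281525.50  3291306.50
share     384.25   19291             7412566.75  7431857.75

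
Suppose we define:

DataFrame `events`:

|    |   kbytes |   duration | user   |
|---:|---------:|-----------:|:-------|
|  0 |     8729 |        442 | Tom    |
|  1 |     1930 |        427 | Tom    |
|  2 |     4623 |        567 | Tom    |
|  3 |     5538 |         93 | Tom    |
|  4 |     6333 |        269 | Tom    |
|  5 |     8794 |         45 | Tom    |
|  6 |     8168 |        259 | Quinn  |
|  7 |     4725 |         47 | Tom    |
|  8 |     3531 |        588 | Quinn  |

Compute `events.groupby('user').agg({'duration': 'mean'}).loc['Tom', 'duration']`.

270.0

group by user, mean of duration:
       duration
user           
Quinn     423.5
Tom       270.0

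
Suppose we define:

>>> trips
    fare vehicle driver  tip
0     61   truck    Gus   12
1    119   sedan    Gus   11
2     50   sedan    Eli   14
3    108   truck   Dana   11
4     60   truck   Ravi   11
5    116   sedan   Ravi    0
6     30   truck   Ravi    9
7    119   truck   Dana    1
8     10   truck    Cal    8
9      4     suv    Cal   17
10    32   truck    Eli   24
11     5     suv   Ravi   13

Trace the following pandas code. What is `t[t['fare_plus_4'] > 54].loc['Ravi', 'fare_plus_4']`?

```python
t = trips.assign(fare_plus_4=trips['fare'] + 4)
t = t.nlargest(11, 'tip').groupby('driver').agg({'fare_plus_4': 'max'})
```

64

add column fare_plus_4 = trips['fare'] + 4:
    fare vehicle driver  tip  fare_plus_4
0     61   truck    Gus   12           65
1    119   sedan    Gus   11          123
2     50   sedan    Eli   14           54
3    108   truck   Dana   11          112
4     60   truck   Ravi   11           64
5    116   sedan   Ravi    0          120
6     30   truck   Ravi    9           34
7    119   truck   Dana    1          123
8     10   truck    Cal    8           14
9      4     suv    Cal   17            8
10    32   truck    Eli   24           36
11     5     suv   Ravi   13            9
take 11 rows with largest tip:
    fare vehicle driver  tip  fare_plus_4
10    32   truck    Eli   24           36
9      4     suv    Cal   17            8
2     50   sedan    Eli   14           54
11     5     suv   Ravi   13            9
0     61   truck    Gus   12           65
1    119   sedan    Gus   11          123
3    108   truck   Dana   11          112
4     60   truck   Ravi   11           64
6     30   truck   Ravi    9           34
8     10   truck    Cal    8           14
7    119   truck   Dana    1          123
group by driver, max of fare_plus_4:
        fare_plus_4
driver             
Cal              14
Dana            123
Eli              54
Gus             123
Ravi             64
filter rows where fare_plus_4 > 54:
        fare_plus_4
driver             
Dana            123
Gus             123
Ravi             64
value at row 'Ravi', column 'fare_plus_4' → 64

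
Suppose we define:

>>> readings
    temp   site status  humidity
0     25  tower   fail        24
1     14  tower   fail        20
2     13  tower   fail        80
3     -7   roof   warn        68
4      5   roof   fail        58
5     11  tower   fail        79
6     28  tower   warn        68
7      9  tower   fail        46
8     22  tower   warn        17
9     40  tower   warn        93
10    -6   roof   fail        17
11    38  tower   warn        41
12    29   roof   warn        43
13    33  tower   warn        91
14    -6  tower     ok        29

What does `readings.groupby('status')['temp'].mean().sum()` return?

group by status, mean of temp:
status
fail    10.142857
ok      -6.000000
warn    26.142857
Name: temp, dtype: float64
Reading off the sum of the resulting series, we get 30.2857142857.

30.2857142857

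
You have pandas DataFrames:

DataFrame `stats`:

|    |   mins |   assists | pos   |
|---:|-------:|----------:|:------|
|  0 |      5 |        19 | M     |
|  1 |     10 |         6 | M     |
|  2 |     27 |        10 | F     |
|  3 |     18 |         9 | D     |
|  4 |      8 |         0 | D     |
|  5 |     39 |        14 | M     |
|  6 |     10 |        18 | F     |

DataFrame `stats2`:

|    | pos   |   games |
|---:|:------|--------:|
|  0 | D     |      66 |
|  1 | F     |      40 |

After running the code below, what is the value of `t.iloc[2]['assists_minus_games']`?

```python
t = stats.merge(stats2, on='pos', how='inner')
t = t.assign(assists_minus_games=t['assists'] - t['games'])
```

-66

merge on 'pos' (how='inner') → 4 rows:
   mins  assists pos  games
0    27       10   F     40
1    18        9   D     66
2     8        0   D     66
3    10       18   F     40
add column assists_minus_games = t['assists'] - t['games']:
   mins  assists pos  games  assists_minus_games
0    27       10   F     40                  -30
1    18        9   D     66                  -57
2     8        0   D     66                  -66
3    10       18   F     40                  -22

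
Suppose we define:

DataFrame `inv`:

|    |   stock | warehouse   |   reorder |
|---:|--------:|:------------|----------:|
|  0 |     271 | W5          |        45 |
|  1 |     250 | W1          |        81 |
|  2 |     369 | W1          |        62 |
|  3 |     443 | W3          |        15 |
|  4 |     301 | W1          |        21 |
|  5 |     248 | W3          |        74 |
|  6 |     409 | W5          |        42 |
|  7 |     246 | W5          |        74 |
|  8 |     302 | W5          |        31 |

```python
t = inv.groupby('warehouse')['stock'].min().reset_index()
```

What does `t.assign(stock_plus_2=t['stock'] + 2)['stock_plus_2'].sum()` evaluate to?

group by warehouse, min of stock:
warehouse
W1    250
W3    248
W5    246
Name: stock, dtype: int64
reset_index():
  warehouse  stock
0        W1    250
1        W3    248
2        W5    246
add column stock_plus_2 = t['stock'] + 2:
  warehouse  stock  stock_plus_2
0        W1    250           252
1        W3    248           250
2        W5    246           248
Finally, sum of column 'stock_plus_2' = 750.

750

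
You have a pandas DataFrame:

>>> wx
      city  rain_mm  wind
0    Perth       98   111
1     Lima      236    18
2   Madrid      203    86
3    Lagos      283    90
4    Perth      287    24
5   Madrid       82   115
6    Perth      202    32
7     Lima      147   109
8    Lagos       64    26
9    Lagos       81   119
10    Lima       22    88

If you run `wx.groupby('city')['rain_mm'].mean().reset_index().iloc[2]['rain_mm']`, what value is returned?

group by city, mean of rain_mm:
city
Lagos     142.666667
Lima      135.000000
Madrid    142.500000
Perth     195.666667
Name: rain_mm, dtype: float64
reset_index():
     city     rain_mm
0   Lagos  142.666667
1    Lima  135.000000
2  Madrid  142.500000
3   Perth  195.666667
Hence 142.5.

142.5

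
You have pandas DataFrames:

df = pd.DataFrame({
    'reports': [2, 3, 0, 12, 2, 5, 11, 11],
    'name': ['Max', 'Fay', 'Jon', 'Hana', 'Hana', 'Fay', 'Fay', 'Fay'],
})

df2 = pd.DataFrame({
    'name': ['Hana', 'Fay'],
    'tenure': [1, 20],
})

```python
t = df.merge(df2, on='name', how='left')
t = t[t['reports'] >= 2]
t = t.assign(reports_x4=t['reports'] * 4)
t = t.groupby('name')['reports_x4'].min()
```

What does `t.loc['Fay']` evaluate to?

12

merge on 'name' (how='left') → 8 rows:
   reports  name  tenure
0        2   Max     NaN
1        3   Fay    20.0
2        0   Jon     NaN
3       12  Hana     1.0
4        2  Hana     1.0
5        5   Fay    20.0
6       11   Fay    20.0
7       11   Fay    20.0
filter rows where reports >= 2:
   reports  name  tenure
0        2   Max     NaN
1        3   Fay    20.0
3       12  Hana     1.0
4        2  Hana     1.0
5        5   Fay    20.0
6       11   Fay    20.0
7       11   Fay    20.0
add column reports_x4 = t['reports'] * 4:
   reports  name  tenure  reports_x4
0        2   Max     NaN           8
1        3   Fay    20.0          12
3       12  Hana     1.0          48
4        2  Hana     1.0           8
5        5   Fay    20.0          20
6       11   Fay    20.0          44
7       11   Fay    20.0          44
group by name, min of reports_x4:
name
Fay     12
Hana     8
Max      8
Name: reports_x4, dtype: int64
The value at index 'Fay' is 12.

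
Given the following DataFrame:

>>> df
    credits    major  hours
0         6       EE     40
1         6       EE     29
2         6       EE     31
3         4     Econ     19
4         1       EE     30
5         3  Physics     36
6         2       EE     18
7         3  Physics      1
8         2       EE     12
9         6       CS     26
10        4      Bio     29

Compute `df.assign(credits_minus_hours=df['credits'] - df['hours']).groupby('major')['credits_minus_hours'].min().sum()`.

add column credits_minus_hours = df['credits'] - df['hours']:
    credits    major  hours  credits_minus_hours
0         6       EE     40                  -34
1         6       EE     29                  -23
2         6       EE     31                  -25
3         4     Econ     19                  -15
4         1       EE     30                  -29
5         3  Physics     36                  -33
6         2       EE     18                  -16
7         3  Physics      1                    2
8         2       EE     12                  -10
9         6       CS     26                  -20
10        4      Bio     29                  -25
group by major, min of credits_minus_hours:
major
Bio       -25
CS        -20
EE        -34
Econ      -15
Physics   -33
Name: credits_minus_hours, dtype: int64
Finally, sum of the resulting series = -127.

-127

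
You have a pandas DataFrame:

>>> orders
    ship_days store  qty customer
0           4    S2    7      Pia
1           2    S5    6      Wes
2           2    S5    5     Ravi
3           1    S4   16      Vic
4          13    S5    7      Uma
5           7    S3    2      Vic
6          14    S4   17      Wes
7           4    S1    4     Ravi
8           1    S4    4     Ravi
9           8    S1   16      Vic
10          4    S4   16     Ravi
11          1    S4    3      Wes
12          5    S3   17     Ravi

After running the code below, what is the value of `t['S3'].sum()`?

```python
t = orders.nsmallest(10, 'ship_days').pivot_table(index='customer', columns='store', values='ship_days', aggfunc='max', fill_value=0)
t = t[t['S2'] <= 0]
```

12

take 10 rows with smallest ship_days:
    ship_days store  qty customer
3           1    S4   16      Vic
8           1    S4    4     Ravi
11          1    S4    3      Wes
1           2    S5    6      Wes
2           2    S5    5     Ravi
0           4    S2    7      Pia
7           4    S1    4     Ravi
10          4    S4   16     Ravi
12          5    S3   17     Ravi
5           7    S3    2      Vic
pivot: rows=customer, cols=store, max(ship_days):
store     S1  S2  S3  S4  S5
customer                    
Pia        0   4   0   0   0
Ravi       4   0   5   4   2
Vic        0   0   7   1   0
Wes        0   0   0   1   2
filter rows where S2 <= 0:
store     S1  S2  S3  S4  S5
customer                    
Ravi       4   0   5   4   2
Vic        0   0   7   1   0
Wes        0   0   0   1   2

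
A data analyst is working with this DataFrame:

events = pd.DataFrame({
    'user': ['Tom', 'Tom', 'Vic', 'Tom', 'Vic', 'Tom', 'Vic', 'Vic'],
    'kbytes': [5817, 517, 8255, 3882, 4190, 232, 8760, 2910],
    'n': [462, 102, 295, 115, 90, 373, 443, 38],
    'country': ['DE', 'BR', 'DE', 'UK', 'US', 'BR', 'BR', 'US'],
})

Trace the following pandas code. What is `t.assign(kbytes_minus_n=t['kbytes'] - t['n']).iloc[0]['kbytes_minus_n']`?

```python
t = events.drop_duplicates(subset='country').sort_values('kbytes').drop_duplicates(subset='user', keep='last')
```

drop duplicate country (keep=first):
  user  kbytes    n country
0  Tom    5817  462      DE
1  Tom     517  102      BR
3  Tom    3882  115      UK
4  Vic    4190   90      US
sort by kbytes:
  user  kbytes    n country
1  Tom     517  102      BR
3  Tom    3882  115      UK
4  Vic    4190   90      US
0  Tom    5817  462      DE
drop duplicate user (keep=last):
  user  kbytes    n country
4  Vic    4190   90      US
0  Tom    5817  462      DE
add column kbytes_minus_n = t['kbytes'] - t['n']:
  user  kbytes    n country  kbytes_minus_n
4  Vic    4190   90      US            4100
0  Tom    5817  462      DE            5355

4100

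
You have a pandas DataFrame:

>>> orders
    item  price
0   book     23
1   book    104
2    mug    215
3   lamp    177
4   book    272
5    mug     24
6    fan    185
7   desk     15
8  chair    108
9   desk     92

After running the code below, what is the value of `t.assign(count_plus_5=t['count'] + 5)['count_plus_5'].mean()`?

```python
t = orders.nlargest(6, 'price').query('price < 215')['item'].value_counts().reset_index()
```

take 6 rows with largest price:
    item  price
4   book    272
2    mug    215
6    fan    185
3   lamp    177
8  chair    108
1   book    104
filter rows where price < 215:
    item  price
6    fan    185
3   lamp    177
8  chair    108
1   book    104
value_counts of item:
item
fan      1
lamp     1
chair    1
book     1
Name: count, dtype: int64
reset_index():
    item  count
0    fan      1
1   lamp      1
2  chair      1
3   book      1
add column count_plus_5 = t['count'] + 5:
    item  count  count_plus_5
0    fan      1             6
1   lamp      1             6
2  chair      1             6
3   book      1             6
Finally, mean of column 'count_plus_5' = 6.0.

6.0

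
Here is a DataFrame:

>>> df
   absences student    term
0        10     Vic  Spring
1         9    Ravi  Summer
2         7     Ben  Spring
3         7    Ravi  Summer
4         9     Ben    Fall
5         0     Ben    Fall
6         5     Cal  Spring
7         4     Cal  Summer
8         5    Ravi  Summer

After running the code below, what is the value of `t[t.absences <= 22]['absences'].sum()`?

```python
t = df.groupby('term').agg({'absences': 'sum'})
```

group by term, sum of absences:
        absences
term            
Fall           9
Spring        22
Summer        25
filter rows where absences <= 22:
        absences
term            
Fall           9
Spring        22
Taking the sum of column 'absences' gives 31.

31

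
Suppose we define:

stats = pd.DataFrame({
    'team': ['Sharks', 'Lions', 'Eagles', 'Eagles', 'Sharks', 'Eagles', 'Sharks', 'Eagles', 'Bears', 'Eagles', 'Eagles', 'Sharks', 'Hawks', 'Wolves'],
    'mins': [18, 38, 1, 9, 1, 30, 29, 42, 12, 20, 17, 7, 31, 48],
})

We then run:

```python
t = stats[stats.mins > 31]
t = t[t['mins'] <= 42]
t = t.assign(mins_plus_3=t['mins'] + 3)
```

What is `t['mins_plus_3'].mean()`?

43.0

filter rows where mins > 31:
      team  mins
1    Lions    38
7   Eagles    42
13  Wolves    48
filter rows where mins <= 42:
     team  mins
1   Lions    38
7  Eagles    42
add column mins_plus_3 = t['mins'] + 3:
     team  mins  mins_plus_3
1   Lions    38           41
7  Eagles    42           45
Reading off the mean of column 'mins_plus_3', we get 43.0.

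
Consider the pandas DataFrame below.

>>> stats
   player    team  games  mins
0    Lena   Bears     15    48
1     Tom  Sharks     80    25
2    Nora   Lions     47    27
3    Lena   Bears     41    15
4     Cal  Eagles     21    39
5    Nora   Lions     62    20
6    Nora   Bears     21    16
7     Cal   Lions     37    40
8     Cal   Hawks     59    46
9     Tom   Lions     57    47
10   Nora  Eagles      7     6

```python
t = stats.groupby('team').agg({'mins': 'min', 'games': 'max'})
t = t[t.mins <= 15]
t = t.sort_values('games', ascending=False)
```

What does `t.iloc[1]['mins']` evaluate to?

6

group by team: min(mins), max(games):
        mins  games
team               
Bears     15     41
Eagles     6     21
Hawks     46     59
Lions     20     62
Sharks    25     80
filter rows where mins <= 15:
        mins  games
team               
Bears     15     41
Eagles     6     21
sort by games descending:
        mins  games
team               
Bears     15     41
Eagles     6     21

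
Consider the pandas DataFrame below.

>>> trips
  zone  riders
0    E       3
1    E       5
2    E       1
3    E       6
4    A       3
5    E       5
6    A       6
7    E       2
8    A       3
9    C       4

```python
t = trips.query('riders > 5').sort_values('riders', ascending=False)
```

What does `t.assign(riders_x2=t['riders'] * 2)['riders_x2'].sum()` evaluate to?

filter rows where riders > 5:
  zone  riders
3    E       6
6    A       6
sort by riders descending:
  zone  riders
3    E       6
6    A       6
add column riders_x2 = t['riders'] * 2:
  zone  riders  riders_x2
3    E       6         12
6    A       6         12

24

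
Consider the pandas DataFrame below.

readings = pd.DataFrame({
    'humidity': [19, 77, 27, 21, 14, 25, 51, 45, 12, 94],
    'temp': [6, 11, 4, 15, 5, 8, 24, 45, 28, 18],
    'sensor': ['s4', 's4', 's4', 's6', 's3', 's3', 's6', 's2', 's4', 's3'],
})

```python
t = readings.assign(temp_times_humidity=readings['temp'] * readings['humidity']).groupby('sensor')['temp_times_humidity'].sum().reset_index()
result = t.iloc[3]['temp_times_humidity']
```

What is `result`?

add column temp_times_humidity = readings['temp'] * readings['humidity']:
   humidity  temp sensor  temp_times_humidity
0        19     6     s4                  114
1        77    11     s4                  847
2        27     4     s4                  108
3        21    15     s6                  315
4        14     5     s3                   70
5        25     8     s3                  200
6        51    24     s6                 1224
7        45    45     s2                 2025
8        12    28     s4                  336
9        94    18     s3                 1692
group by sensor, sum of temp_times_humidity:
sensor
s2    2025
s3    1962
s4    1405
s6    1539
Name: temp_times_humidity, dtype: int64
reset_index():
  sensor  temp_times_humidity
0     s2                 2025
1     s3                 1962
2     s4                 1405
3     s6                 1539
So iloc[3]['temp_times_humidity'] = 1539.

1539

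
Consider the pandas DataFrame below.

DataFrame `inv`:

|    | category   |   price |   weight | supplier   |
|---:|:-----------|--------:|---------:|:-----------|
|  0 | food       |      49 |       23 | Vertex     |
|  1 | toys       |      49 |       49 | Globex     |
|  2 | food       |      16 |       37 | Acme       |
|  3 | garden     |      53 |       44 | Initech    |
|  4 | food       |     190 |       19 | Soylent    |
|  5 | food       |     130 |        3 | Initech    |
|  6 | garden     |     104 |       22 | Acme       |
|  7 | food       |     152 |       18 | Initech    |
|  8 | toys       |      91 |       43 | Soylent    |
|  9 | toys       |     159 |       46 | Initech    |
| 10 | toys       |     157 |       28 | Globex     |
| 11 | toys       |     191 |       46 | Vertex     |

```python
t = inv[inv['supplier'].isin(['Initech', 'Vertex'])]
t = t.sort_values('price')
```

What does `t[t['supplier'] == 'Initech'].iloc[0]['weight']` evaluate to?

filter rows where supplier in ['Initech', 'Vertex']:
   category  price  weight supplier
0      food     49      23   Vertex
3    garden     53      44  Initech
5      food    130       3  Initech
7      food    152      18  Initech
9      toys    159      46  Initech
11     toys    191      46   Vertex
sort by price:
   category  price  weight supplier
0      food     49      23   Vertex
3    garden     53      44  Initech
5      food    130       3  Initech
7      food    152      18  Initech
9      toys    159      46  Initech
11     toys    191      46   Vertex
filter rows where supplier == 'Initech':
  category  price  weight supplier
3   garden     53      44  Initech
5     food    130       3  Initech
7     food    152      18  Initech
9     toys    159      46  Initech
So iloc[0]['weight'] = 44.

44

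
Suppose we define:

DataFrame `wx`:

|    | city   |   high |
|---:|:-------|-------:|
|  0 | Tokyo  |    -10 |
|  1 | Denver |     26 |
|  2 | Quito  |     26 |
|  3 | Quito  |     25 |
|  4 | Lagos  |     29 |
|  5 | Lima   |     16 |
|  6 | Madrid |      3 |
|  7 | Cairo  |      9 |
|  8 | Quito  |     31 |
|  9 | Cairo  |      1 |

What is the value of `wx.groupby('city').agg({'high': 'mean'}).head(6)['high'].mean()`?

17.7222222222

group by city, mean of high:
             high
city             
Cairo    5.000000
Denver  26.000000
Lagos   29.000000
Lima    16.000000
Madrid   3.000000
Quito   27.333333
Tokyo  -10.000000
take first 6 rows:
             high
city             
Cairo    5.000000
Denver  26.000000
Lagos   29.000000
Lima    16.000000
Madrid   3.000000
Quito   27.333333
The mean of column 'high' is 17.7222222222.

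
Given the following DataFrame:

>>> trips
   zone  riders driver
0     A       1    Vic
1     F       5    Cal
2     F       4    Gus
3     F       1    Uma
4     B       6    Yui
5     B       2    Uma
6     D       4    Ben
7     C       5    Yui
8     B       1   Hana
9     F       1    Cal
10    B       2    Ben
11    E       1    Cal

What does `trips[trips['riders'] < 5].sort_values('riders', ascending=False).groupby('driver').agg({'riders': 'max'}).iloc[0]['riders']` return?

4

filter rows where riders < 5:
   zone  riders driver
0     A       1    Vic
2     F       4    Gus
3     F       1    Uma
5     B       2    Uma
6     D       4    Ben
8     B       1   Hana
9     F       1    Cal
10    B       2    Ben
11    E       1    Cal
sort by riders descending:
   zone  riders driver
2     F       4    Gus
6     D       4    Ben
5     B       2    Uma
10    B       2    Ben
0     A       1    Vic
3     F       1    Uma
8     B       1   Hana
9     F       1    Cal
11    E       1    Cal
group by driver, max of riders:
        riders
driver        
Ben          4
Cal          1
Gus          4
Hana         1
Uma          2
Vic          1
Finally, value at position 0, column 'riders' = 4.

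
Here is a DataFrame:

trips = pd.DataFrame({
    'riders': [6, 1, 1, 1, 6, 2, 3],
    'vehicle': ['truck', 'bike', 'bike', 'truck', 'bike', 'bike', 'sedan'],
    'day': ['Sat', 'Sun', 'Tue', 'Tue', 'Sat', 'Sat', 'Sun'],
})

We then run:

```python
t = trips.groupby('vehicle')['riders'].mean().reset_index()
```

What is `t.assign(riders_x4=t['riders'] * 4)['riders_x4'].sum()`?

36.0

group by vehicle, mean of riders:
vehicle
bike     2.5
sedan    3.0
truck    3.5
Name: riders, dtype: float64
reset_index():
  vehicle  riders
0    bike     2.5
1   sedan     3.0
2   truck     3.5
add column riders_x4 = t['riders'] * 4:
  vehicle  riders  riders_x4
0    bike     2.5       10.0
1   sedan     3.0       12.0
2   truck     3.5       14.0
Then the sum of column 'riders_x4': 36.0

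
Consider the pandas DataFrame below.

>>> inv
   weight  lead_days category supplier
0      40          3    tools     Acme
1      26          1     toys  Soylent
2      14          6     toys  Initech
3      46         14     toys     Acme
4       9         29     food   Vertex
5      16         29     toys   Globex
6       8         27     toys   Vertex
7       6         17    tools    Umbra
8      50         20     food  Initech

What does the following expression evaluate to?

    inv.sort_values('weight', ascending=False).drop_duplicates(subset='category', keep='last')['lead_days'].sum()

73

sort by weight descending:
   weight  lead_days category supplier
8      50         20     food  Initech
3      46         14     toys     Acme
0      40          3    tools     Acme
1      26          1     toys  Soylent
5      16         29     toys   Globex
2      14          6     toys  Initech
4       9         29     food   Vertex
6       8         27     toys   Vertex
7       6         17    tools    Umbra
drop duplicate category (keep=last):
   weight  lead_days category supplier
4       9         29     food   Vertex
6       8         27     toys   Vertex
7       6         17    tools    Umbra
So sum() = 73.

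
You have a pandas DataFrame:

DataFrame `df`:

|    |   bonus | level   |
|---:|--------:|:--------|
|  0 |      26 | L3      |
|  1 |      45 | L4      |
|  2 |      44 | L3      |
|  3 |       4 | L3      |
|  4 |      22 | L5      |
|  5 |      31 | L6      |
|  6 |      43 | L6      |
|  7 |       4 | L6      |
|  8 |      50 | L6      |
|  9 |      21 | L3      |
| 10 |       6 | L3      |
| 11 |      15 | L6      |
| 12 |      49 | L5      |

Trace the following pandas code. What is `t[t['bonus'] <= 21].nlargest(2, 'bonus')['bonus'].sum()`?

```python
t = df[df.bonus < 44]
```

36

filter rows where bonus < 44:
    bonus level
0      26    L3
3       4    L3
4      22    L5
5      31    L6
6      43    L6
7       4    L6
9      21    L3
10      6    L3
11     15    L6
filter rows where bonus <= 21:
    bonus level
3       4    L3
7       4    L6
9      21    L3
10      6    L3
11     15    L6
take 2 rows with largest bonus:
    bonus level
9      21    L3
11     15    L6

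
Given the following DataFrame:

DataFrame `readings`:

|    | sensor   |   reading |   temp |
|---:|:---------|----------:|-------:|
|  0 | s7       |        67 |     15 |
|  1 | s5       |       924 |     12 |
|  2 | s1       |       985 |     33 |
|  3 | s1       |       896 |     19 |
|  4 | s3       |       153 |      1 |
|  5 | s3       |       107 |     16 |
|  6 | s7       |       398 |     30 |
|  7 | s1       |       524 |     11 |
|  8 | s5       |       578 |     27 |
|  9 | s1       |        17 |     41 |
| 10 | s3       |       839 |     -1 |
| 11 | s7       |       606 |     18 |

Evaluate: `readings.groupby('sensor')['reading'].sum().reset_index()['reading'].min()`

group by sensor, sum of reading:
sensor
s1    2422
s3    1099
s5    1502
s7    1071
Name: reading, dtype: int64
reset_index():
  sensor  reading
0     s1     2422
1     s3     1099
2     s5     1502
3     s7     1071

1071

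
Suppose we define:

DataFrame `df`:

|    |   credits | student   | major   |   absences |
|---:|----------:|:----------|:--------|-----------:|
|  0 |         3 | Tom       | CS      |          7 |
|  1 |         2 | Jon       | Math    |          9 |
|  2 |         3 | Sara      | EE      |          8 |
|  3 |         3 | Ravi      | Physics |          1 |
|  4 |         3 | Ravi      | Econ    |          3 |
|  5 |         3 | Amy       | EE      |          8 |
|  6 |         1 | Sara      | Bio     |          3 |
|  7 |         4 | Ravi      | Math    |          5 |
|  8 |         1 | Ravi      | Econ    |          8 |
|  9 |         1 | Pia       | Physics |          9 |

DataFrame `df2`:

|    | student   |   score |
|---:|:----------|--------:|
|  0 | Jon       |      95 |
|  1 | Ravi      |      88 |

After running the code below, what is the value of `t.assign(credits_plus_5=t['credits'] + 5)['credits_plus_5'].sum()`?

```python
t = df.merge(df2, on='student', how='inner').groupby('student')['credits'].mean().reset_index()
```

14.75

merge on 'student' (how='inner') → 5 rows:
   credits student    major  absences  score
0        2     Jon     Math         9     95
1        3    Ravi  Physics         1     88
2        3    Ravi     Econ         3     88
3        4    Ravi     Math         5     88
4        1    Ravi     Econ         8     88
group by student, mean of credits:
student
Jon     2.00
Ravi    2.75
Name: credits, dtype: float64
reset_index():
  student  credits
0     Jon     2.00
1    Ravi     2.75
add column credits_plus_5 = t['credits'] + 5:
  student  credits  credits_plus_5
0     Jon     2.00            7.00
1    Ravi     2.75            7.75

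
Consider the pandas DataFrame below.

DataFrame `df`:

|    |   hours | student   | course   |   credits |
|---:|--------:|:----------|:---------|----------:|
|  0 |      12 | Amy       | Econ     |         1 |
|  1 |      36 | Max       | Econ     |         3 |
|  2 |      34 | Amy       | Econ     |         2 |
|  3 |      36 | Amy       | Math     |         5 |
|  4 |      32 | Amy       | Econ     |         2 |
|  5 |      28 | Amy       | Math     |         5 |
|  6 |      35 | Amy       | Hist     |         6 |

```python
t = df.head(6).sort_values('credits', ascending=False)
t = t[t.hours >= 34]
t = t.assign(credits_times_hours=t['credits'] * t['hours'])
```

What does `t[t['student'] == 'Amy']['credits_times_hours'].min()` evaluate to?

68

take first 6 rows:
   hours student course  credits
0     12     Amy   Econ        1
1     36     Max   Econ        3
2     34     Amy   Econ        2
3     36     Amy   Math        5
4     32     Amy   Econ        2
5     28     Amy   Math        5
sort by credits descending:
   hours student course  credits
3     36     Amy   Math        5
5     28     Amy   Math        5
1     36     Max   Econ        3
2     34     Amy   Econ        2
4     32     Amy   Econ        2
0     12     Amy   Econ        1
filter rows where hours >= 34:
   hours student course  credits
3     36     Amy   Math        5
1     36     Max   Econ        3
2     34     Amy   Econ        2
add column credits_times_hours = t['credits'] * t['hours']:
   hours student course  credits  credits_times_hours
3     36     Amy   Math        5                  180
1     36     Max   Econ        3                  108
2     34     Amy   Econ        2                   68
filter rows where student == 'Amy':
   hours student course  credits  credits_times_hours
3     36     Amy   Math        5                  180
2     34     Amy   Econ        2                   68
min of column 'credits_times_hours' → 68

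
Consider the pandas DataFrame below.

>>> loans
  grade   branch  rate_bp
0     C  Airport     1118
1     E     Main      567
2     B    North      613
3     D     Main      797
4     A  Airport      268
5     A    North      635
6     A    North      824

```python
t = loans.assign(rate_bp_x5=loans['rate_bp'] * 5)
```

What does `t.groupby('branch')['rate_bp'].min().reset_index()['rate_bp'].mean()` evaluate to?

add column rate_bp_x5 = loans['rate_bp'] * 5:
  grade   branch  rate_bp  rate_bp_x5
0     C  Airport     1118        5590
1     E     Main      567        2835
2     B    North      613        3065
3     D     Main      797        3985
4     A  Airport      268        1340
5     A    North      635        3175
6     A    North      824        4120
group by branch, min of rate_bp:
branch
Airport    268
Main       567
North      613
Name: rate_bp, dtype: int64
reset_index():
    branch  rate_bp
0  Airport      268
1     Main      567
2    North      613
Taking the mean of column 'rate_bp' gives 482.666666667.

482.666666667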